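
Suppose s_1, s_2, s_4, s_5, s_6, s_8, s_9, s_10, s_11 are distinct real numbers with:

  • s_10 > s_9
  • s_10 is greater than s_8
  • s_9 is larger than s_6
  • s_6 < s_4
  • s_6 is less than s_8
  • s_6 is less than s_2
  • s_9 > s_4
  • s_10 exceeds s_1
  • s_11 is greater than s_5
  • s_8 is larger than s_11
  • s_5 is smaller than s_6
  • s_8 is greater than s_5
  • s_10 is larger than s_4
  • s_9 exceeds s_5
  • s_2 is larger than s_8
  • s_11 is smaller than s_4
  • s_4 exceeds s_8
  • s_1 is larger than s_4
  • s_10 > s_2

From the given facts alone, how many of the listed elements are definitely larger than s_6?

6

Directly above s_6: s_8, s_4, s_2, s_9.
One step further: s_1, s_10 (6 so far).
Nothing else is reachable above s_6; 6 in all.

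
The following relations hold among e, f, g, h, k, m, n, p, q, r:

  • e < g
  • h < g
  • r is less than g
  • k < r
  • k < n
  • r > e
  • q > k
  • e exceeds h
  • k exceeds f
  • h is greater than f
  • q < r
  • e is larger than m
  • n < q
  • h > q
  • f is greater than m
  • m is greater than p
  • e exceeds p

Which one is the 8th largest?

Piecing the relations together gives one ordering: p < m < f < k < n < q < h < e < r < g.
The 8th largest is f.

f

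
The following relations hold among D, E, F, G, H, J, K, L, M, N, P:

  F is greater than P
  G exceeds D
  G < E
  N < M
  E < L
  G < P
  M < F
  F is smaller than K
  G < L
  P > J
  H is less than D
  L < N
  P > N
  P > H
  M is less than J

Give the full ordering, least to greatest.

H < D < G < E < L < N < M < J < P < F < K

Nothing is placed below H, so it is least; from there H < D; D < G; G < E; E < L; L < N; N < M; M < J; J < P; P < F; F < K, each given directly.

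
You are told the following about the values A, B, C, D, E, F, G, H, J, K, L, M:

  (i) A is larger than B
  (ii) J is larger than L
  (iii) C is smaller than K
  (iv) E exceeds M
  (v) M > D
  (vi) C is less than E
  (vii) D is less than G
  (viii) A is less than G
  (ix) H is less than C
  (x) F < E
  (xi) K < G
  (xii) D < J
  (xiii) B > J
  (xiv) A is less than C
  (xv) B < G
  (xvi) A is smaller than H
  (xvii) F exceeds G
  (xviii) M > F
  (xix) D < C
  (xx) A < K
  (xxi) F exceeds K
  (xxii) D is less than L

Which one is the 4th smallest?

The consecutive relations fix a unique order: D < L < J < B < A < H < C < K < G < F < M < E.
Counting 4 from the smallest end gives B.

B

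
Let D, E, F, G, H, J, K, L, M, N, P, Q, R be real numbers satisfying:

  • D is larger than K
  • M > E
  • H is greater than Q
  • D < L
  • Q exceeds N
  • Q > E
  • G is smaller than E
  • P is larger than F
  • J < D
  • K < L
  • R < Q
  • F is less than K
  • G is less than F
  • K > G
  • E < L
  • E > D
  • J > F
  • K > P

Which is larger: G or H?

H

G < F < P < K < D < E < Q < H, by transitivity through F, P, K, D, E, Q.
So G < H; H is the larger of the two.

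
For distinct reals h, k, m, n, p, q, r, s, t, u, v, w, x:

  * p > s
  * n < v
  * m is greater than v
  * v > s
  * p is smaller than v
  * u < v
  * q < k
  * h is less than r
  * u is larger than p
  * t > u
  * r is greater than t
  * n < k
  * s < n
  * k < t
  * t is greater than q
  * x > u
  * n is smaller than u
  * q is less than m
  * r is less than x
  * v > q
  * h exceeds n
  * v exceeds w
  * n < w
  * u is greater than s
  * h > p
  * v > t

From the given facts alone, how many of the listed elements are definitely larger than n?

From n the given relations immediately reach k, w, u, v, h.
From those, t, r, m, x — 9 in total.
No other element is forced above n by the given relations, so the count is 9.

9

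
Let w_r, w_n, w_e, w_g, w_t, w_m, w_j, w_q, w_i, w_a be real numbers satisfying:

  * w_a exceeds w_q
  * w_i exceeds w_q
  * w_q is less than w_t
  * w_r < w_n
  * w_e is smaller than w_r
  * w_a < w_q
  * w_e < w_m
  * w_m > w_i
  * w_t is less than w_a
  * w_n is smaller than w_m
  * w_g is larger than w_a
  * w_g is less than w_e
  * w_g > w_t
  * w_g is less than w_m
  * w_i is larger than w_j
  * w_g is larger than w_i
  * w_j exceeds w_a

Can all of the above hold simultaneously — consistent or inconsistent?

We have w_a < w_q stated directly, yet also w_q < w_t < w_a by chaining the others — so w_q < w_a. Contradiction.

inconsistent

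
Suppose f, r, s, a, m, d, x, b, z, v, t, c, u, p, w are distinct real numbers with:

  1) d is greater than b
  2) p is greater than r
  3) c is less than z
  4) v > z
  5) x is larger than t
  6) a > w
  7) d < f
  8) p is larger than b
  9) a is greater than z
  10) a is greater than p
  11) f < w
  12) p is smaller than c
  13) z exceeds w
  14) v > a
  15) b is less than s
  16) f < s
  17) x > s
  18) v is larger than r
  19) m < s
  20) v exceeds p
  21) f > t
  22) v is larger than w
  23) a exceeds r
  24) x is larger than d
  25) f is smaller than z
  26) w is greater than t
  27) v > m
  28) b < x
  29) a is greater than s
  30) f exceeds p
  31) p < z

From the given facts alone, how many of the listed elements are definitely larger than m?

Directly above m: s, v.
One step further: x, a (4 so far).
No other element is forced above m by the given relations, so the count is 4.

4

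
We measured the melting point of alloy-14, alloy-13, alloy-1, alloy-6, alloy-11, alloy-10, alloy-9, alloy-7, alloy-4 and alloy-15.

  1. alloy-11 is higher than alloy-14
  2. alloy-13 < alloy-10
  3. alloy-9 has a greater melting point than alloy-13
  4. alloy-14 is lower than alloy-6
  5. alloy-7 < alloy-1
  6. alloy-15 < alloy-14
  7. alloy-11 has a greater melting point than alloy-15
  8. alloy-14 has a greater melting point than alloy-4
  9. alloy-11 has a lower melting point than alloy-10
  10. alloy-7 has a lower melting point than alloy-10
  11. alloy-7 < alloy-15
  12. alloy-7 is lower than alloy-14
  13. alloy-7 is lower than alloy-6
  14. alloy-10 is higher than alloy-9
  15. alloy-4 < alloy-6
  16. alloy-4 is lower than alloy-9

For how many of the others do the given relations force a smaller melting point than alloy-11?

Directly below alloy-11: alloy-15, alloy-14.
One step further: alloy-7, alloy-4 (4 so far).
Nothing else is reachable below alloy-11; 4 in all.

4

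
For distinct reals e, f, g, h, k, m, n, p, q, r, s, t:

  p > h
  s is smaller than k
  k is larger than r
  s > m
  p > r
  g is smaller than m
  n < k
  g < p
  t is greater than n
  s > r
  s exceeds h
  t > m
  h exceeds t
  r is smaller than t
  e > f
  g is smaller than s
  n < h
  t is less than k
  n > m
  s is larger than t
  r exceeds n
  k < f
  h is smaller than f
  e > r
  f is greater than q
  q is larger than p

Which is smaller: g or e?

g

Link the given pairs in sequence: g < m; m < n; n < r; r < t; t < h; h < s; s < k; k < f; f < e.
Chaining these gives g < m < n < r < t < h < s < k < f < e.
So g < e; g is the smaller of the two.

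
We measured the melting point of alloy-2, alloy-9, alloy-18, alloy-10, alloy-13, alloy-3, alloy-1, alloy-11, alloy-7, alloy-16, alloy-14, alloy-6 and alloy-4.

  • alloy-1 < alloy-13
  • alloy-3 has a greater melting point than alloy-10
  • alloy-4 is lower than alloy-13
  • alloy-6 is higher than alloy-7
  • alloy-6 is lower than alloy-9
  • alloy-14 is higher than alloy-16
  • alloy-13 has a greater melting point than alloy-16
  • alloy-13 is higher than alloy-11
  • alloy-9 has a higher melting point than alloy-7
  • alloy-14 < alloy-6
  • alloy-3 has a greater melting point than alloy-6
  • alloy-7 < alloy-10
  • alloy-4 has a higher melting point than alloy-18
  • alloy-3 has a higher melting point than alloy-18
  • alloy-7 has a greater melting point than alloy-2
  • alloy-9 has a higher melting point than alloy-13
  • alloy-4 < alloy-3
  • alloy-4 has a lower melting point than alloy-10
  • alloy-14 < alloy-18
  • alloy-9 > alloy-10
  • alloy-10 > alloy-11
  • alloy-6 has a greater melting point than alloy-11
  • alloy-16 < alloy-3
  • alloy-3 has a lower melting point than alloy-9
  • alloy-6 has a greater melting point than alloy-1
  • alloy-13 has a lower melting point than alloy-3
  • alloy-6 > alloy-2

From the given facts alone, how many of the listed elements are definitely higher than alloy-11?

5

From alloy-11 the given relations immediately reach alloy-6, alloy-10, alloy-13.
From those, alloy-3, alloy-9 — 5 in total.
Nothing else is reachable above alloy-11; 5 in all.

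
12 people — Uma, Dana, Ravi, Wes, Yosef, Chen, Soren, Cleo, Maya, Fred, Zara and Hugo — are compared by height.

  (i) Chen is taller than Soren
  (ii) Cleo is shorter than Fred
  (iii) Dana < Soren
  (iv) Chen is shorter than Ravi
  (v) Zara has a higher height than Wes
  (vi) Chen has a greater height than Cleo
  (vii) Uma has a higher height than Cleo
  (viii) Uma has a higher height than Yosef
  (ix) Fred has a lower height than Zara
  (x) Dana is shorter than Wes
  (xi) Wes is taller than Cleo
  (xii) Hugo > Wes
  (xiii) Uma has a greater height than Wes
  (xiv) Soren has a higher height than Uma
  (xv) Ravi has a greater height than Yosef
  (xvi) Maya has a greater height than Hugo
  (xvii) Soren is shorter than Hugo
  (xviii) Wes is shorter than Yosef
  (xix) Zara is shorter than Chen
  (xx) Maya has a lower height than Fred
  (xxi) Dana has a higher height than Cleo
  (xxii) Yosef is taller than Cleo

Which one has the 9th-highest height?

The consecutive relations fix a unique order: Cleo < Dana < Wes < Yosef < Uma < Soren < Hugo < Maya < Fred < Zara < Chen < Ravi.
Counting 9 from the largest end gives Yosef.

Yosef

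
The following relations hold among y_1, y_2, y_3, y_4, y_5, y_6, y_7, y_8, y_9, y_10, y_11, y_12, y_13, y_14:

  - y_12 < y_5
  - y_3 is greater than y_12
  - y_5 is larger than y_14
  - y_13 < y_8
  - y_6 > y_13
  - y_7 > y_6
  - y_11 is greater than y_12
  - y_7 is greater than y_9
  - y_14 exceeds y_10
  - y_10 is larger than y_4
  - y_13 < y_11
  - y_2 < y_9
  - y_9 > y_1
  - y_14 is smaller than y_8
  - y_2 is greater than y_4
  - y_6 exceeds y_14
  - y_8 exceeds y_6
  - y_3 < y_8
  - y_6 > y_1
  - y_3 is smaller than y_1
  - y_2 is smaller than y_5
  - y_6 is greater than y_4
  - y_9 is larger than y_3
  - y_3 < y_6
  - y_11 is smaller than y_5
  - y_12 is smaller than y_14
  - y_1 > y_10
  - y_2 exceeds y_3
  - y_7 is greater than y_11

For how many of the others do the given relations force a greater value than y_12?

From y_12 the given relations immediately reach y_3, y_14, y_11, y_5.
From those, y_2, y_1, y_9, y_6, y_7, y_8 — 10 in total.
Nothing else is reachable above y_12; 10 in all.

10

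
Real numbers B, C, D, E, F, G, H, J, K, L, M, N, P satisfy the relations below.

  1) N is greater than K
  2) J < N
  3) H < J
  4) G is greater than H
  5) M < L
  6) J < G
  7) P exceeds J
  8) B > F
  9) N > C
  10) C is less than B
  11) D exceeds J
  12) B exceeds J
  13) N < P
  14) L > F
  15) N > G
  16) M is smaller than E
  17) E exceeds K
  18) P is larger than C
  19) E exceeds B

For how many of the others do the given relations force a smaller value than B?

Directly below B: C, F, J.
One step further: H (4 so far).
No other element is forced below B by the given relations, so the count is 4.

4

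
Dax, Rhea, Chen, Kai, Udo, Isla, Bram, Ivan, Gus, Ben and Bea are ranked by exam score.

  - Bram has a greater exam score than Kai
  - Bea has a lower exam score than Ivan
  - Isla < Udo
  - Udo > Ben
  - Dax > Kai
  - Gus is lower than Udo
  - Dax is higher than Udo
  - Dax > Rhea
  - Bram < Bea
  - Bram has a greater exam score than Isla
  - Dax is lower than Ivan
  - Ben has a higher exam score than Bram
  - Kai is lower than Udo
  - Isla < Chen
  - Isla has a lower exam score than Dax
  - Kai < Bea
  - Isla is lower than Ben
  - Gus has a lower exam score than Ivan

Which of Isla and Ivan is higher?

Link the given pairs in sequence: Isla < Bram; Bram < Ben; Ben < Udo; Udo < Dax; Dax < Ivan.
Together: Isla < Bram < Ben < Udo < Dax < Ivan.
So Isla < Ivan; Ivan is the higher of the two.

Ivan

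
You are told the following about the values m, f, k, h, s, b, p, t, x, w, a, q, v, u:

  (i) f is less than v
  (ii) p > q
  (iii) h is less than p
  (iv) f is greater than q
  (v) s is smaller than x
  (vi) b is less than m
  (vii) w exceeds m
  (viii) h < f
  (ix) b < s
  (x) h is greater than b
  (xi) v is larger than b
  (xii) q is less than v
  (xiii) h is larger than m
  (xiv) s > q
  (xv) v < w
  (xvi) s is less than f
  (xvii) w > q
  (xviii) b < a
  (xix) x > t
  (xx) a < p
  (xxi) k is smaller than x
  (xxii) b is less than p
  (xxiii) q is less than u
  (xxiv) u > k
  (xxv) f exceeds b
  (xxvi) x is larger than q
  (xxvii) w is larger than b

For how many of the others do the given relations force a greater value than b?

9

The elements the relations force above b are s, a, m, h, p, f, v, w, x — no chain reaches any other.
That is 9.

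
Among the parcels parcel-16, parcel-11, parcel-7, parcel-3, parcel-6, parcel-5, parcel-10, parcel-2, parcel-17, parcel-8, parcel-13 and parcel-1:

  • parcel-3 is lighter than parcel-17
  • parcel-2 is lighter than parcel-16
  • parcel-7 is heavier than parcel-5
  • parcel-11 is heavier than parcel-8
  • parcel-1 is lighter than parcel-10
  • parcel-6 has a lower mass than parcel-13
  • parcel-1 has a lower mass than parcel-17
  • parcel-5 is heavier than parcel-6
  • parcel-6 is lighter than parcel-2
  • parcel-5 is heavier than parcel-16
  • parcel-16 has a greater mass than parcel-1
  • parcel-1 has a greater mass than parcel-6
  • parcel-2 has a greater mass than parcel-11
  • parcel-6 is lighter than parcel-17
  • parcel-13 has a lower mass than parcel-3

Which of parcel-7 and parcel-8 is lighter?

Chaining the given relations: parcel-8 < parcel-11 < parcel-2 < parcel-16 < parcel-5 < parcel-7.
So parcel-8 < parcel-7; parcel-8 is the lighter of the two.

parcel-8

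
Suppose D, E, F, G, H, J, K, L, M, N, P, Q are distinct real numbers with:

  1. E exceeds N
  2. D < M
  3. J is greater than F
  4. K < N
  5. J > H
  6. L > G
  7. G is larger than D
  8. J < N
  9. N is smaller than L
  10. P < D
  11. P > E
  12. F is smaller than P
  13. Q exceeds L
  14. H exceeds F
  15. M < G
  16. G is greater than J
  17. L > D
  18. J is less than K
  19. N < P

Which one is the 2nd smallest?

H

Chaining the given pairs: F < H < J < K < N < E < P < D < M < G < L < Q.
Counting 2 from the smallest end gives H.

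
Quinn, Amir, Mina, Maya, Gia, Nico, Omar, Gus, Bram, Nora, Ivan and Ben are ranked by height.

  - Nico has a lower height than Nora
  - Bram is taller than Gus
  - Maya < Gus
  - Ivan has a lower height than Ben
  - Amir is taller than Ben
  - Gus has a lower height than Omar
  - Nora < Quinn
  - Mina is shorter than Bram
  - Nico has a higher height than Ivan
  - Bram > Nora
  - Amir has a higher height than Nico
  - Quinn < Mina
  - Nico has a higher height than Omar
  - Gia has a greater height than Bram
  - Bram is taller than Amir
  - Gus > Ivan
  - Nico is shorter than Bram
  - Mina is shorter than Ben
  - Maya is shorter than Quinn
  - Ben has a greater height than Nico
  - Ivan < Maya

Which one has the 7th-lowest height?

Piecing the relations together gives one ordering: Ivan < Maya < Gus < Omar < Nico < Nora < Quinn < Mina < Ben < Amir < Bram < Gia.
The 7th smallest is Quinn.

Quinn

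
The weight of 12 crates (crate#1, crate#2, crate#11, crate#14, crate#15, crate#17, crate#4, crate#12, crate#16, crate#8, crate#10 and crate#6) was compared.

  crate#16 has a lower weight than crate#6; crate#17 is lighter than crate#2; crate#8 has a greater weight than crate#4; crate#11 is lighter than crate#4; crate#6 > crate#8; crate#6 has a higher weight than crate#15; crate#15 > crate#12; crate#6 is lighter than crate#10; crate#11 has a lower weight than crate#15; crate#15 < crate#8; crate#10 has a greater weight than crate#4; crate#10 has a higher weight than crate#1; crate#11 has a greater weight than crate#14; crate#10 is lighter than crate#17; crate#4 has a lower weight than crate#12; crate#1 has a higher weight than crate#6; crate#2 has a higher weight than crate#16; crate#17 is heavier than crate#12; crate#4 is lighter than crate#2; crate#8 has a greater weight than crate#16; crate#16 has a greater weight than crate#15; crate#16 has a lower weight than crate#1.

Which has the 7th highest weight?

Chaining the given pairs: crate#14 < crate#11 < crate#4 < crate#12 < crate#15 < crate#16 < crate#8 < crate#6 < crate#1 < crate#10 < crate#17 < crate#2.
The 7th largest is crate#16.

crate#16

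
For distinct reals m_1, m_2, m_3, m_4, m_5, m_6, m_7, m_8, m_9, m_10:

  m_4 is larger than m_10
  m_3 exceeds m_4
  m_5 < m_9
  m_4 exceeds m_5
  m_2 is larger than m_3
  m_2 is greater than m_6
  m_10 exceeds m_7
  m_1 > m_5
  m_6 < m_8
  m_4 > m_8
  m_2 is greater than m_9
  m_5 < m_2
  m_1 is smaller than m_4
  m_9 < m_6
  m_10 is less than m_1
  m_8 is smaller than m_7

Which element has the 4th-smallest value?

Chaining the given pairs: m_5 < m_9 < m_6 < m_8 < m_7 < m_10 < m_1 < m_4 < m_3 < m_2.
Counting 4 from the smallest end gives m_8.

m_8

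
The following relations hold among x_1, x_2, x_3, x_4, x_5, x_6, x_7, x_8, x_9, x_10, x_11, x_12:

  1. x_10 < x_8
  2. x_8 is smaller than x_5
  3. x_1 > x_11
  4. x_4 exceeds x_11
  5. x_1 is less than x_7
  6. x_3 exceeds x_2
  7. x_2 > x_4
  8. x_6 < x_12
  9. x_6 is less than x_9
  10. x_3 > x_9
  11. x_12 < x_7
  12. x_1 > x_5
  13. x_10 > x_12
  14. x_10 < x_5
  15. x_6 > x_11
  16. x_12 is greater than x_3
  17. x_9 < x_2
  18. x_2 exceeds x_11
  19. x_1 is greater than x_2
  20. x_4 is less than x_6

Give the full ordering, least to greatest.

x_11 < x_4 < x_6 < x_9 < x_2 < x_3 < x_12 < x_10 < x_8 < x_5 < x_1 < x_7

Nothing is placed below x_11, so it is least; from there x_11 < x_4; x_4 < x_6; x_6 < x_9; x_9 < x_2; x_2 < x_3; x_3 < x_12; x_12 < x_10; x_10 < x_8; x_8 < x_5; x_5 < x_1; x_1 < x_7, each given directly.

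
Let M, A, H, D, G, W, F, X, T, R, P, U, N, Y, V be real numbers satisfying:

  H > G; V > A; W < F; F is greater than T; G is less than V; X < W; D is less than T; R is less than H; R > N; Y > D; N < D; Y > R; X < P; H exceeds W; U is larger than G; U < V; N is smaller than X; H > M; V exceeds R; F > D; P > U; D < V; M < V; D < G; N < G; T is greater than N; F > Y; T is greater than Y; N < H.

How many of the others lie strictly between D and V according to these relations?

The relations place D below V. An element lies strictly between them when it is forced above D and also forced below V.
Above D: {G, U, H, Y, T, P, F}. Below V: {A, N, G, R, U, M}.
Intersection: {G, U} — 2.

2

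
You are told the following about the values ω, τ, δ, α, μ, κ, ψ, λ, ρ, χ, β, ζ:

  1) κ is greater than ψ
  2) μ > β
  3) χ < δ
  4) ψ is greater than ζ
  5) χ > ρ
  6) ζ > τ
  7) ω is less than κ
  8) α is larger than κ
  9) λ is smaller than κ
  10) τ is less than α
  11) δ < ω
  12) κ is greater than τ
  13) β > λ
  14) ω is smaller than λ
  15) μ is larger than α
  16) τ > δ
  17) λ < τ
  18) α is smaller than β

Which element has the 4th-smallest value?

Chaining the given pairs: ρ < χ < δ < ω < λ < τ < ζ < ψ < κ < α < β < μ.
The 4th smallest is ω.

ω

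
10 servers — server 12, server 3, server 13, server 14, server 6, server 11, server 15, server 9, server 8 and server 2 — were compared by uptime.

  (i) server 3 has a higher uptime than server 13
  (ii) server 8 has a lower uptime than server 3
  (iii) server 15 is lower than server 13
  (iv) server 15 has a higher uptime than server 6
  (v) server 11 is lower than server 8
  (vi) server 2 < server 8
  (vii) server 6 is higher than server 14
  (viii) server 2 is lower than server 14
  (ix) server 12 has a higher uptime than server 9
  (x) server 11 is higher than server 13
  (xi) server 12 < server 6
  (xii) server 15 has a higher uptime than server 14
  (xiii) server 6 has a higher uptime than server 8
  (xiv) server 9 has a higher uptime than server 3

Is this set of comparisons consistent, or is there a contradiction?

inconsistent

We have server 6 < server 15 stated directly, yet also server 15 < server 13 < server 11 < server 8 < server 3 < server 9 < server 12 < server 6 by chaining the others — so server 15 < server 6. Contradiction.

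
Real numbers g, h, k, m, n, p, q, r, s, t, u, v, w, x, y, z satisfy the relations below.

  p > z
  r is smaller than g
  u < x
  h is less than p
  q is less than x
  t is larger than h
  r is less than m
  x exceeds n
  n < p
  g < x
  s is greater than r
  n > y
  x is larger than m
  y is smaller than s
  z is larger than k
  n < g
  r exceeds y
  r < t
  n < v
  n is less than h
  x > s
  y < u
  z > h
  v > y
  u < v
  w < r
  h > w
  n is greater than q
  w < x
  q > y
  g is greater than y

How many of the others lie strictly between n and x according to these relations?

1

Chaining upward from n reaches: h, g, z, t, p, v.
Chaining downward from x reaches: y, w, q, r, u, m, g, s.
Strictly between n and x are those in both lists: g — 1 element.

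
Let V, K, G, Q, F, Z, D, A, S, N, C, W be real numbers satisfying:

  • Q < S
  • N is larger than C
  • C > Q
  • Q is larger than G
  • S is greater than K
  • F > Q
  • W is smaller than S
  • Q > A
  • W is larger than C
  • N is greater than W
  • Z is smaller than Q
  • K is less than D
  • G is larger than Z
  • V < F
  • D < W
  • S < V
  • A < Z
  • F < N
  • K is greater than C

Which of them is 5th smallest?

C

Chaining the given pairs: A < Z < G < Q < C < K < D < W < S < V < F < N.
The 5th smallest is C.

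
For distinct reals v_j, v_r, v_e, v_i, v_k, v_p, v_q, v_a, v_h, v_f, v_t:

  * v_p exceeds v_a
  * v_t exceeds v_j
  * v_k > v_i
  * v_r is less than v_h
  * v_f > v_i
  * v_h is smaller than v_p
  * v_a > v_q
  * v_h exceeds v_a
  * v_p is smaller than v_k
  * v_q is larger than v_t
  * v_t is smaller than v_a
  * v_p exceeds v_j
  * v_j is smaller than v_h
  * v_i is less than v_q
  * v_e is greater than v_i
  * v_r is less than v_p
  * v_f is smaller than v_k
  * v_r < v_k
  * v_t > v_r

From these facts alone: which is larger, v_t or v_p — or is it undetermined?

v_t < v_q < v_a < v_h < v_p, by transitivity through v_q, v_a, v_h.
So v_p is larger.

v_p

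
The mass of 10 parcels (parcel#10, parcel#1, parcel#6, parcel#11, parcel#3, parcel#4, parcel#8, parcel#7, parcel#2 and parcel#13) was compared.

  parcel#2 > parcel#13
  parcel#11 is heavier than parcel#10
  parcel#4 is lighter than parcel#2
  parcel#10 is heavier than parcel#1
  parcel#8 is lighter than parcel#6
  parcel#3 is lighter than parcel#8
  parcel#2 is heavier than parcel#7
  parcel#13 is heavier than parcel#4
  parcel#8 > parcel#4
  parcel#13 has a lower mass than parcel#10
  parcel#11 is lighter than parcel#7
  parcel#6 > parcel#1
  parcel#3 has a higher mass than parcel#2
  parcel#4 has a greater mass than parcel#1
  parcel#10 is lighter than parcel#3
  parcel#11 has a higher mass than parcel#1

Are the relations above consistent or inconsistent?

The single ordering parcel#1 < parcel#4 < parcel#13 < parcel#10 < parcel#11 < parcel#7 < parcel#2 < parcel#3 < parcel#8 < parcel#6 satisfies every listed relation, so no contradiction arises.

consistent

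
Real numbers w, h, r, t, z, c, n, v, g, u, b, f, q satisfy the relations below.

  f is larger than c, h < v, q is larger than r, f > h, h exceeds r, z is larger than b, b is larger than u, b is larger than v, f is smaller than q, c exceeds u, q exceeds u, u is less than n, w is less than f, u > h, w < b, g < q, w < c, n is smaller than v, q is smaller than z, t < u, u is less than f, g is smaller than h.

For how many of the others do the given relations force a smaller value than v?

6

Directly below v: h, n.
One step further: r, g, u (5 so far).
One step further: t (6 so far).
No other element is forced below v by the given relations, so the count is 6.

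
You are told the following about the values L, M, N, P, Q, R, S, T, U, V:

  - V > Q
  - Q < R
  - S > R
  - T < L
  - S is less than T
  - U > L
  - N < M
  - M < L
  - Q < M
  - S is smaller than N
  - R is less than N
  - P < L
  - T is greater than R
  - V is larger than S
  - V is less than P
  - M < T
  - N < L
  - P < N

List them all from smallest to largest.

Nothing is placed below Q, so it is least; from there Q < R; R < S; S < V; V < P; P < N; N < M; M < T; T < L; L < U, each given directly.

Q < R < S < V < P < N < M < T < L < U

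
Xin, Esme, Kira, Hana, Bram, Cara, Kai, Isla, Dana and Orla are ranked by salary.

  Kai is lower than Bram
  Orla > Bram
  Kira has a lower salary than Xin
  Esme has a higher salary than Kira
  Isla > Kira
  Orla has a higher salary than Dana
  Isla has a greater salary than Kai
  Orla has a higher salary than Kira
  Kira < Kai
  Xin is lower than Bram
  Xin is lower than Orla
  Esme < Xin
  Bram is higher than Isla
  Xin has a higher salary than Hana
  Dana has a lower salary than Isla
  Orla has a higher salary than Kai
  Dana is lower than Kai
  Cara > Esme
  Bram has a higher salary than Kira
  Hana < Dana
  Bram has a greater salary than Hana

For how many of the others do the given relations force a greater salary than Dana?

4

Directly above Dana: Kai, Isla, Orla.
One step further: Bram (4 so far).
No other element is forced above Dana by the given relations, so the count is 4.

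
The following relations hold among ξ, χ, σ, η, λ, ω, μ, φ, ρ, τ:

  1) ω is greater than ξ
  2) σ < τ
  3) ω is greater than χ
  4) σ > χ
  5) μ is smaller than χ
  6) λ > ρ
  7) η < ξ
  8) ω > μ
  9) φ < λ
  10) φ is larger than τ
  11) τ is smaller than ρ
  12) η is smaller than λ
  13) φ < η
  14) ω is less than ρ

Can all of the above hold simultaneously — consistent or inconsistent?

The single ordering μ < χ < σ < τ < φ < η < ξ < ω < ρ < λ satisfies every listed relation, so no contradiction arises.

consistent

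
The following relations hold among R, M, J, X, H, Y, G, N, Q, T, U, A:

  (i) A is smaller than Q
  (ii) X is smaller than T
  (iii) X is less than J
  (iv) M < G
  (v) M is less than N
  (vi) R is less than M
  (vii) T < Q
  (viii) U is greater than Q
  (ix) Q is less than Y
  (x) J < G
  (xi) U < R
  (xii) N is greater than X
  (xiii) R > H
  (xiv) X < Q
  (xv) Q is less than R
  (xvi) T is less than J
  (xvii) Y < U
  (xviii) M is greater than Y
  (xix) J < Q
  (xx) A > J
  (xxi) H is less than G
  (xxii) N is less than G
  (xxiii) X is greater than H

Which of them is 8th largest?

The consecutive relations fix a unique order: H < X < T < J < A < Q < Y < U < R < M < N < G.
Counting 8 from the largest end gives A.

A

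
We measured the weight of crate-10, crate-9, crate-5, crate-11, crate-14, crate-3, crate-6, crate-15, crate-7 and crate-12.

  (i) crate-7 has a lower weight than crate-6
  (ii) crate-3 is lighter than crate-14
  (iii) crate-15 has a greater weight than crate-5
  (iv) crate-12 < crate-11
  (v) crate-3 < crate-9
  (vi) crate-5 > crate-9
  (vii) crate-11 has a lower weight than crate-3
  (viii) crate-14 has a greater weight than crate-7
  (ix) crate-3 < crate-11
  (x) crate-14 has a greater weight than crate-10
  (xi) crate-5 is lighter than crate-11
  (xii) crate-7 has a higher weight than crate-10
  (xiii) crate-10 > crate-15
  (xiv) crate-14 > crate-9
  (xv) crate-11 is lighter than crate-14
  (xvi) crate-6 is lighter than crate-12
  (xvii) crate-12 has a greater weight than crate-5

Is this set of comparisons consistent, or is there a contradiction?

inconsistent

We have crate-11 < crate-3 stated directly, yet also crate-3 < crate-9 < crate-5 < crate-15 < crate-10 < crate-7 < crate-6 < crate-12 < crate-11 by chaining the others — so crate-3 < crate-11. Contradiction.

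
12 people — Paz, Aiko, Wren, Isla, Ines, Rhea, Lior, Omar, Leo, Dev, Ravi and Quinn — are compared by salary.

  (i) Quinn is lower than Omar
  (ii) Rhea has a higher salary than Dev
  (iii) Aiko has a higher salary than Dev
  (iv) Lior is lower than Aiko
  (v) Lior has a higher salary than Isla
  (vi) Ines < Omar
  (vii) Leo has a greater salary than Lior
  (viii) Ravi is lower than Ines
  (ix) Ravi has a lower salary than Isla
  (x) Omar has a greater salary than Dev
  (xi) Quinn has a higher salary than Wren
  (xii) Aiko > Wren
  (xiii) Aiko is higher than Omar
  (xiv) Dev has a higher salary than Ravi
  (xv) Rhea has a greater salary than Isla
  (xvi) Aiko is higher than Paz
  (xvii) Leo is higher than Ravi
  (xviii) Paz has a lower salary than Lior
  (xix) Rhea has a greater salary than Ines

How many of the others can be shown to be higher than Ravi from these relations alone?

8

Directly above Ravi: Ines, Dev, Isla, Leo.
One step further: Omar, Lior, Aiko, Rhea (8 so far).
Nothing else is reachable above Ravi; 8 in all.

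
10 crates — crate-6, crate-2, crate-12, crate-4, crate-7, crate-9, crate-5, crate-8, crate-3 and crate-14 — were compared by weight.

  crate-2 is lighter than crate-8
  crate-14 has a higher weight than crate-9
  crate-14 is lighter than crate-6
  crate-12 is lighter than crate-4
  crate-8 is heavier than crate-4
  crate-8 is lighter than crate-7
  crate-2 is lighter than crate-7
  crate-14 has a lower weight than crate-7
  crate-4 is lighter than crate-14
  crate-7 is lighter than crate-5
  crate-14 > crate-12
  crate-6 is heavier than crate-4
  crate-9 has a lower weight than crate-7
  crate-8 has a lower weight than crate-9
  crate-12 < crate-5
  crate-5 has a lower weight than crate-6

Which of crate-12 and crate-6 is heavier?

Following the relations from crate-12: crate-12 < crate-4 < crate-8 < crate-7 < crate-5 < crate-6.
So crate-12 < crate-6; crate-6 is the heavier of the two.

crate-6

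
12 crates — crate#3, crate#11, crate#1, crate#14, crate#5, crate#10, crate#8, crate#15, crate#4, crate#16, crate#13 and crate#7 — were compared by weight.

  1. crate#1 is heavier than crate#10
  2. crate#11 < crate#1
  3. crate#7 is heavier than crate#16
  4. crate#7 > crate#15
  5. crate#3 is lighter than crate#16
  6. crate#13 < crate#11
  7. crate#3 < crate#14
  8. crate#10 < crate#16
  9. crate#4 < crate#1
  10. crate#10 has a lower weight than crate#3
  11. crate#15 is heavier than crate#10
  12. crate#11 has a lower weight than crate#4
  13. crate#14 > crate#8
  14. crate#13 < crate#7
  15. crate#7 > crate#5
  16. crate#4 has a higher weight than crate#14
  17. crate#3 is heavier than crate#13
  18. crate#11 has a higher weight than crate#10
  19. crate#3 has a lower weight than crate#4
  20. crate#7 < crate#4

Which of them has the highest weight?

crate#1

Chaining downward from crate#1: directly below it, crate#10, crate#11, crate#4; then crate#13, crate#3, crate#14, crate#7; then crate#8, crate#5, crate#15, crate#16.
That covers every other element, and nothing is given above crate#1, so crate#1 is the highest weight.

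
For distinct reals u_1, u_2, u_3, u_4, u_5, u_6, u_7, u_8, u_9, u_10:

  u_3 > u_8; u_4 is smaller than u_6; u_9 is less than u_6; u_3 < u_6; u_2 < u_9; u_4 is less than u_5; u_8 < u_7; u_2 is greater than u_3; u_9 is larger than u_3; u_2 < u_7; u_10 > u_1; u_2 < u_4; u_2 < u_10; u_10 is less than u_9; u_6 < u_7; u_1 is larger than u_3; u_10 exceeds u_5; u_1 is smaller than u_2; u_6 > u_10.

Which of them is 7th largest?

Piecing the relations together gives one ordering: u_8 < u_3 < u_1 < u_2 < u_4 < u_5 < u_10 < u_9 < u_6 < u_7.
The 7th largest is u_2.

u_2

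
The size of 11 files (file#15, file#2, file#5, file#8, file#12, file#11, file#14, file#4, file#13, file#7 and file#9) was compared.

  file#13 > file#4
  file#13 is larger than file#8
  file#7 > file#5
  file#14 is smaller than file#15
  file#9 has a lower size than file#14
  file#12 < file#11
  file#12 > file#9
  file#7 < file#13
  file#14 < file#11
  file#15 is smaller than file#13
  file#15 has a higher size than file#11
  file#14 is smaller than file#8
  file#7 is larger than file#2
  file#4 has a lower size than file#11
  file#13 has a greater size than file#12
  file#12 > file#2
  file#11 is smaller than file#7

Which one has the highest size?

file#13

file#2 is not greatest since file#2 < file#7; file#5 is not greatest since file#5 < file#7; file#4 is not greatest since file#4 < file#13; file#9 is not greatest since file#9 < file#14; file#14 is not greatest since file#14 < file#11; file#12 is not greatest since file#12 < file#13; file#11 is not greatest since file#11 < file#15; file#8 is not greatest since file#8 < file#13; file#15 is not greatest since file#15 < file#13; file#7 is not greatest since file#7 < file#13.
Only file#13 has nothing above it, so file#13 is the highest size.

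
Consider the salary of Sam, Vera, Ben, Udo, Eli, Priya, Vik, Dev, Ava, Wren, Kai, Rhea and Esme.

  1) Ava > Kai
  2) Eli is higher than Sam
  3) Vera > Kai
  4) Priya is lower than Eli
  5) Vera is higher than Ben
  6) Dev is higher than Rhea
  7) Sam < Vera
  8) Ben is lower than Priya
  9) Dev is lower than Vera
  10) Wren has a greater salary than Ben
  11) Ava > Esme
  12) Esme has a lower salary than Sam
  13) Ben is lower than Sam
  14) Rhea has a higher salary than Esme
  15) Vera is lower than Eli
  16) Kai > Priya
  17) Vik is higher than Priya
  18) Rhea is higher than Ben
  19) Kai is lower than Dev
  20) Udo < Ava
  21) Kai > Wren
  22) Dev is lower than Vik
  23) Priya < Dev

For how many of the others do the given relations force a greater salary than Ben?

10

The elements the relations force above Ben are Priya, Wren, Kai, Rhea, Dev, Sam, Vera, Ava, Eli, Vik — no chain reaches any other.
That is 10.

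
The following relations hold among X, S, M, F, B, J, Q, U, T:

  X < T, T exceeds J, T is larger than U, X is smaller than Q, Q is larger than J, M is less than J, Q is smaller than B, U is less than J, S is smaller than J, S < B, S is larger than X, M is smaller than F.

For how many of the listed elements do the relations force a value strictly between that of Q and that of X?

Chaining upward from X reaches: S, J, T, B.
Chaining downward from Q reaches: M, S, U, J.
Strictly between X and Q are those in both lists: S, J — 2 elements.

2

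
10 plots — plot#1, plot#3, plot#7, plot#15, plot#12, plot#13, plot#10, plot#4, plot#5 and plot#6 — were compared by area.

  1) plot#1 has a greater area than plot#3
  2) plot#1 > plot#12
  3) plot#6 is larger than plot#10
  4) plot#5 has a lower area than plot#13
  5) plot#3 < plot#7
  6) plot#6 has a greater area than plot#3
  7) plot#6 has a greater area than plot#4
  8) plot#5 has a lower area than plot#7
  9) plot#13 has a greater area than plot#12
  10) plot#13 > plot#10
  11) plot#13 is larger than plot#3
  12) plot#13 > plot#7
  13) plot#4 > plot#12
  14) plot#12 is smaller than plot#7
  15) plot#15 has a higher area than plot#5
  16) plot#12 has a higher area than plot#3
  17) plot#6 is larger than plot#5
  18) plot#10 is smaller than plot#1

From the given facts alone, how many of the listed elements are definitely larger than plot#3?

6

From plot#3 the given relations immediately reach plot#12, plot#7, plot#6, plot#13, plot#1.
From those, plot#4 — 6 in total.
No other element is forced above plot#3 by the given relations, so the count is 6.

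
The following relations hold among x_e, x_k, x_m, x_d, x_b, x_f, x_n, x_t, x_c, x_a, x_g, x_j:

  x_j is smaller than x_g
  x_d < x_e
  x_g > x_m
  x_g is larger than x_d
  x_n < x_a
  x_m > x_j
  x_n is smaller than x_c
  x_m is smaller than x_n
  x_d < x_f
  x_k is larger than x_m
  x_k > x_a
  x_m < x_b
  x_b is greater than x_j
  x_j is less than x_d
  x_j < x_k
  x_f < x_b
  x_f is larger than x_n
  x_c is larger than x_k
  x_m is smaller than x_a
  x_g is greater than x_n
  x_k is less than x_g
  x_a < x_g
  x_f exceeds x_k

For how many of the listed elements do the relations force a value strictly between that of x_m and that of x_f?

Chaining upward from x_m reaches: x_n, x_a, x_k, x_b, x_g, x_c.
Chaining downward from x_f reaches: x_j, x_n, x_a, x_d, x_k.
Strictly between x_m and x_f are those in both lists: x_n, x_a, x_k — 3 elements.

3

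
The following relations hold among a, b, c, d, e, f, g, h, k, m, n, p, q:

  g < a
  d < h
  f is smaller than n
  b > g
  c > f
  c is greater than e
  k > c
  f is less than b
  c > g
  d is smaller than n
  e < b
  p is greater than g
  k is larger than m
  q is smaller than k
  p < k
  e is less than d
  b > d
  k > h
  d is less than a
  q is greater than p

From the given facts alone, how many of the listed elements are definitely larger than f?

4

The elements the relations force above f are c, b, n, k — no chain reaches any other.
That is 4.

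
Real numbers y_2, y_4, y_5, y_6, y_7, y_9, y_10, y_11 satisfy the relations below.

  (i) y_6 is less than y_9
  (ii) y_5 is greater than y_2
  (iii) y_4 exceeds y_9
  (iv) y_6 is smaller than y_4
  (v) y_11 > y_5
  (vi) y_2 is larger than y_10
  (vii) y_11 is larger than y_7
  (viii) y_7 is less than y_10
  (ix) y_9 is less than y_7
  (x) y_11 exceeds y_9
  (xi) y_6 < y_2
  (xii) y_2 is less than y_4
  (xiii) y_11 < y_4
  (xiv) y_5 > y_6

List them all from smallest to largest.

y_6 < y_9 < y_7 < y_10 < y_2 < y_5 < y_11 < y_4

The consecutive links are each given: y_6 < y_9; y_9 < y_7; y_7 < y_10; y_10 < y_2; y_2 < y_5; y_5 < y_11; y_11 < y_4.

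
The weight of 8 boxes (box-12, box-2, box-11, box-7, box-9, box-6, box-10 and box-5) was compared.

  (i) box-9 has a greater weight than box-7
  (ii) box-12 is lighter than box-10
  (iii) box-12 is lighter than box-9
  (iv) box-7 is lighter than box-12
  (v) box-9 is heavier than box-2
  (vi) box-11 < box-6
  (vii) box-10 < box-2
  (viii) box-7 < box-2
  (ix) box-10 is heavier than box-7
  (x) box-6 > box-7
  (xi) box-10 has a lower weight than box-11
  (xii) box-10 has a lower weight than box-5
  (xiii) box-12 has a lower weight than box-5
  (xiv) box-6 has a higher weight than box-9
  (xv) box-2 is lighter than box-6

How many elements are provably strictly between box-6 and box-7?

The relations place box-7 below box-6. An element lies strictly between them when it is forced above box-7 and also forced below box-6.
Above box-7: {box-12, box-10, box-2, box-9, box-5, box-11}. Below box-6: {box-12, box-10, box-2, box-9, box-11}.
Intersection: {box-12, box-10, box-2, box-9, box-11} — 5.

5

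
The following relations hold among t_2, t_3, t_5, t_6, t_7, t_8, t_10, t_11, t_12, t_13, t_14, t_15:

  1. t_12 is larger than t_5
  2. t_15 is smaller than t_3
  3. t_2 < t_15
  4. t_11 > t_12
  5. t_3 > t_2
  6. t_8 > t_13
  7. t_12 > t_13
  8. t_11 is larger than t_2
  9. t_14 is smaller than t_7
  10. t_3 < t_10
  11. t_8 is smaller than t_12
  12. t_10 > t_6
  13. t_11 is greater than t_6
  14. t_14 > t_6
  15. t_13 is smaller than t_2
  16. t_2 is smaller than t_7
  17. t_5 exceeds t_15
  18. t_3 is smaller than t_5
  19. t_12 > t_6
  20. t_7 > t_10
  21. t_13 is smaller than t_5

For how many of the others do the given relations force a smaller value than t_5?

The elements the relations force below t_5 are t_13, t_2, t_15, t_3 — no chain reaches any other.
That is 4.

4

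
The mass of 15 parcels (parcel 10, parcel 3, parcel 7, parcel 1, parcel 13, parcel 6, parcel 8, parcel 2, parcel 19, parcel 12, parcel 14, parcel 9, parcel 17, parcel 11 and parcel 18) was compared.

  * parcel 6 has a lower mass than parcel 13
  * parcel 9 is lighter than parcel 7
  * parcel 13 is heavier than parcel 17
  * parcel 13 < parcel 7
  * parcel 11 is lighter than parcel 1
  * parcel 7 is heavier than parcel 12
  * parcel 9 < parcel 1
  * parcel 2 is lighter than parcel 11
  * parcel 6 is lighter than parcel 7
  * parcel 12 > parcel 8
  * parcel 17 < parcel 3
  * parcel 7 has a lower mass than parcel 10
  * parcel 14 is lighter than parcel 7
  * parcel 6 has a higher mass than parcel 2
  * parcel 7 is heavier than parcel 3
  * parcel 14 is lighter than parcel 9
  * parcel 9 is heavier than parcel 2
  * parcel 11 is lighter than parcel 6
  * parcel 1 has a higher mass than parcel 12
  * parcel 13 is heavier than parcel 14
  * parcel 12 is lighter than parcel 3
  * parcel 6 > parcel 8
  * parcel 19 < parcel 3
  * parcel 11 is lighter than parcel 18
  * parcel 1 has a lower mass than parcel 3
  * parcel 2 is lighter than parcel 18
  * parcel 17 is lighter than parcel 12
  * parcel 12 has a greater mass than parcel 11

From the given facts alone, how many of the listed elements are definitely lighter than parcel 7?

From parcel 7 the given relations immediately reach parcel 14, parcel 6, parcel 9, parcel 12, parcel 13, parcel 3.
From those, parcel 17, parcel 2, parcel 8, parcel 11, parcel 1, parcel 19 — 12 in total.
Nothing else is reachable below parcel 7; 12 in all.

12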